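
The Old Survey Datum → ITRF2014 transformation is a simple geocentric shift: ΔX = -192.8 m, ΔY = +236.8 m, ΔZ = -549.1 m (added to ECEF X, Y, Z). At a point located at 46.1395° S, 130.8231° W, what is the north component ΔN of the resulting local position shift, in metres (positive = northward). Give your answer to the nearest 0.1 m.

At φ = -46.1395°, λ = -130.8231°: sin φ = -0.721029, cos φ = 0.692905, sin λ = -0.756732, cos λ = -0.653726.
ΔN = −sin φ cos λ·ΔX − sin φ sin λ·ΔY + cos φ·ΔZ = −(-0.721029)(-0.653726)(-192.8) − (-0.721029)(-0.756732)(236.8) + (0.692905)(-549.1) = -418.80 m.

ΔN = -418.8 m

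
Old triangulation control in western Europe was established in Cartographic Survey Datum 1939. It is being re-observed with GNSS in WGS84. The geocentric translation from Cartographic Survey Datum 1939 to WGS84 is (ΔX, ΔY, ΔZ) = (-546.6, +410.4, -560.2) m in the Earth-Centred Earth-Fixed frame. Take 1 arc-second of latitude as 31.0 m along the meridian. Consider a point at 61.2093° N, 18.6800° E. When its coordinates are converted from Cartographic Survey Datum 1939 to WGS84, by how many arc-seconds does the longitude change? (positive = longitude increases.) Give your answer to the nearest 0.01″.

sin φ = 0.876385, cos φ = 0.481611, sin λ = 0.320282, cos λ = 0.947322.
East component: ΔE = −sin λ·ΔX + cos λ·ΔY = −(0.320282)(-546.6) + (0.947322)(410.4) = 563.85 m.
1° of latitude spans 3600 × 31.00 = 111600 m; at latitude φ, 1° of longitude spans that × cos φ = 53747.8 m, so Δλ = 563.85 / 53747.8 × 3600 = 37.766″.

Δλ = 37.77″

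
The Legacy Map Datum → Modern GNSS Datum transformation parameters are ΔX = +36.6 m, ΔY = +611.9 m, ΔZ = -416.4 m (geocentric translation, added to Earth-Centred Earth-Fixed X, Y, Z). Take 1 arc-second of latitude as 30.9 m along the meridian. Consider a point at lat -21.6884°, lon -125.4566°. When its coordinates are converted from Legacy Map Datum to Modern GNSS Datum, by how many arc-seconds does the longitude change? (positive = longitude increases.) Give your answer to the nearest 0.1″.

Δλ = -11.3″

sin φ = -0.369559, cos φ = 0.929207, sin λ = -0.814555, cos λ = -0.580086.
East component: ΔE = −sin λ·ΔX + cos λ·ΔY = −(-0.814555)(36.6) + (-0.580086)(611.9) = -325.14 m.
1° of latitude spans 3600 × 30.90 = 111240 m; at latitude φ, 1° of longitude spans that × cos φ = 103365.0 m, so Δλ = -325.14 / 103365.0 × 3600 = -11.324″.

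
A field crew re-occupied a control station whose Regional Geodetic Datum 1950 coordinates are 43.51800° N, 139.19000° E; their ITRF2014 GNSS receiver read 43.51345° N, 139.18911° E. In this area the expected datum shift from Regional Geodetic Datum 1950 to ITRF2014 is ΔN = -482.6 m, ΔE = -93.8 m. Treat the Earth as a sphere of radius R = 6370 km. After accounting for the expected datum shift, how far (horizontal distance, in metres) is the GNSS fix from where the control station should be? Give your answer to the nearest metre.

32 m

Observed coordinate differences: Δφ = -0.00455°, Δλ = -0.00089°.
Converting to metres (1° lat = 111177 m, cos φ = 0.725158): observed ΔN = -505.9 m, observed ΔE = -71.8 m.
Subtracting the expected shift leaves a residual of -505.9 − (-482.6) = -23.3 m north and -71.8 − (-93.8) = 22.0 m east.
Residual distance = √((-23.3)² + 22.0²) = 32.0 m.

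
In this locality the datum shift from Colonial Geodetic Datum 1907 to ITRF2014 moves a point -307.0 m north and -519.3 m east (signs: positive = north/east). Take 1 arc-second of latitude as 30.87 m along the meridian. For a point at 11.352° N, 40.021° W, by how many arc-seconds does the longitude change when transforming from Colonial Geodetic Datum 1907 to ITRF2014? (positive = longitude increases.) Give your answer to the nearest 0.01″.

At latitude 11.352°, cos φ = 0.980436.
1″ of longitude at this latitude = 30.87 × cos φ = 30.2661 m, so Δλ = -519.3 / 30.2661 = -17.158″.

Δλ = -17.16″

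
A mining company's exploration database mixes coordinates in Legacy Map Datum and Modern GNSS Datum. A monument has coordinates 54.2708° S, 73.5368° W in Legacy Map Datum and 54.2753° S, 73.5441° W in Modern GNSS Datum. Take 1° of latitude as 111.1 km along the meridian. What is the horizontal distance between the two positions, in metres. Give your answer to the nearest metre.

Δφ = -54.2753° − -54.2708° = -0.0045°; Δλ = -73.5441° − -73.5368° = -0.0073°.
ΔN = Δφ × 111100 = -500.0 m; ΔE = Δλ × 111100 × cos(-54.2708°) = -0.0073 × 111100 × 0.583955 = -473.6 m.
Distance = √(ΔE² + ΔN²) = √((-473.6)² + (-500.0)²) = 688.7 m.

689 m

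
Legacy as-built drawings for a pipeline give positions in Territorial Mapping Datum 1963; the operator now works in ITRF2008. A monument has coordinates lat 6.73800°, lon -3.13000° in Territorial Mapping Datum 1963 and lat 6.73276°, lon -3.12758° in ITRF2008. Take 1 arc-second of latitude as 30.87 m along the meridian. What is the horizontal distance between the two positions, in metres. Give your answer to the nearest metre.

Δφ = 6.73276° − 6.73800° = -0.00524°; Δλ = -3.12758° − -3.13000° = +0.00242°.
1° of latitude = 3600 × 30.87 = 111132 m.
ΔN = Δφ × 111132 = -582.3 m; ΔE = Δλ × 111132 × cos(6.73800°) = +0.00242 × 111132 × 0.993093 = 267.1 m.
Distance = √(ΔE² + ΔN²) = √(267.1² + (-582.3)²) = 640.7 m.

641 m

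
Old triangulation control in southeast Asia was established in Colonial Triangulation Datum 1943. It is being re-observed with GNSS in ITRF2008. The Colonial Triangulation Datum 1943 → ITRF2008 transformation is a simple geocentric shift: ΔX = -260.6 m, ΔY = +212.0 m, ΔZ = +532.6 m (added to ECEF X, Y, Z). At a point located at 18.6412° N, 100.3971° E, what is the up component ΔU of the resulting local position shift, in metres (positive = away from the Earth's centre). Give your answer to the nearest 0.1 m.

At φ = 18.6412°, λ = 100.3971°: sin φ = 0.319641, cos φ = 0.947539, sin λ = 0.983581, cos λ = -0.180469.
ΔU = cos φ cos λ·ΔX + cos φ sin λ·ΔY + sin φ·ΔZ = (0.947539)(-0.180469)(-260.6) + (0.947539)(0.983581)(212.0) + (0.319641)(532.6) = 412.38 m.

ΔU = 412.4 m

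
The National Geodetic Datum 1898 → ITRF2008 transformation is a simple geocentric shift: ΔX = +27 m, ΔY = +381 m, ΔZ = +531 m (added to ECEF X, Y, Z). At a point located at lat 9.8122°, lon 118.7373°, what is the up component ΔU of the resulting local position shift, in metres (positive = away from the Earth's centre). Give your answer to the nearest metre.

ΔU = 407 m

At φ = 9.8122°, λ = 118.7373°: sin φ = 0.170419, cos φ = 0.985372, sin λ = 0.876833, cos λ = -0.480794.
ΔU = cos φ cos λ·ΔX + cos φ sin λ·ΔY + sin φ·ΔZ = (0.985372)(-0.480794)(27) + (0.985372)(0.876833)(381) + (0.170419)(531) = 406.89 m.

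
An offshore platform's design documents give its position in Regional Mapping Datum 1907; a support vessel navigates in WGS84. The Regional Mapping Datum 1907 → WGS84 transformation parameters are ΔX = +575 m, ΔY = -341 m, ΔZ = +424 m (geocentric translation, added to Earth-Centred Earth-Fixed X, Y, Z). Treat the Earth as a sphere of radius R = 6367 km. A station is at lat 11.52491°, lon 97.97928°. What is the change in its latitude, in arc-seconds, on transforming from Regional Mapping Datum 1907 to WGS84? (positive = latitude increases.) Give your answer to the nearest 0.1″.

sin φ = 0.199794, cos φ = 0.979838, sin λ = 0.990318, cos λ = -0.138815.
North component: ΔN = −sin φ cos λ·ΔX − sin φ sin λ·ΔY + cos φ·ΔZ = −(0.199794)(-0.138815)(575) − (0.199794)(0.990318)(-341) + (0.979838)(424) = 498.87 m.
1° of latitude spans πR/180 = 111125 m, so Δφ = 498.87 / 111125 × 3600 = 16.161″.

Δφ = 16.2″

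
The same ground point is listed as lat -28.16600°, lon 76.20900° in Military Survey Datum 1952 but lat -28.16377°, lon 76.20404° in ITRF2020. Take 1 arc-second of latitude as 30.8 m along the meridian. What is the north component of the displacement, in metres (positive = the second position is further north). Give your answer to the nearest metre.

Δφ = -28.16377° − -28.16600° = +0.00223°; Δλ = 76.20404° − 76.20900° = -0.00496°.
1° of latitude = 3600 × 30.80 = 110880 m.
ΔN = Δφ × 110880 = 247.3 m; ΔE = Δλ × 110880 × cos(-28.16600°) = -0.00496 × 110880 × 0.881584 = -484.8 m.

ΔN = 247 m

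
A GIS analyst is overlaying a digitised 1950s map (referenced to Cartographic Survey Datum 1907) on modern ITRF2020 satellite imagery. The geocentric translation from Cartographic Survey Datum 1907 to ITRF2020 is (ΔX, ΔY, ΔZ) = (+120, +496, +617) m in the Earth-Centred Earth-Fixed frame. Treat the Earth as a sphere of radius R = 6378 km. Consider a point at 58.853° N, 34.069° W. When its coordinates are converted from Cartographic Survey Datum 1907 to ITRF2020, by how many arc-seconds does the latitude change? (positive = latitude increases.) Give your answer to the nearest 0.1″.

Δφ = 15.3″

sin φ = 0.855843, cos φ = 0.517236, sin λ = -0.560191, cos λ = 0.828364.
North component: ΔN = −sin φ cos λ·ΔX − sin φ sin λ·ΔY + cos φ·ΔZ = −(0.855843)(0.828364)(120) − (0.855843)(-0.560191)(496) + (0.517236)(617) = 471.86 m.
1° of latitude spans πR/180 = 111317 m, so Δφ = 471.86 / 111317 × 3600 = 15.260″.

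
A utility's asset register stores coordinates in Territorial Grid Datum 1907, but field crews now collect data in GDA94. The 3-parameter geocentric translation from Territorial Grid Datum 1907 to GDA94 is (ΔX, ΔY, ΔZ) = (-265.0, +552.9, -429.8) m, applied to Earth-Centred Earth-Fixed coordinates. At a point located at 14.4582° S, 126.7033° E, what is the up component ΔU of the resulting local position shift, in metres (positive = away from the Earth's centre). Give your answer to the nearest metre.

At φ = -14.4582°, λ = 126.7033°: sin φ = -0.249674, cos φ = 0.968330, sin λ = 0.801741, cos λ = -0.597671.
ΔU = cos φ cos λ·ΔX + cos φ sin λ·ΔY + sin φ·ΔZ = (0.968330)(-0.597671)(-265.0) + (0.968330)(0.801741)(552.9) + (-0.249674)(-429.8) = 689.92 m.

ΔU = 690 m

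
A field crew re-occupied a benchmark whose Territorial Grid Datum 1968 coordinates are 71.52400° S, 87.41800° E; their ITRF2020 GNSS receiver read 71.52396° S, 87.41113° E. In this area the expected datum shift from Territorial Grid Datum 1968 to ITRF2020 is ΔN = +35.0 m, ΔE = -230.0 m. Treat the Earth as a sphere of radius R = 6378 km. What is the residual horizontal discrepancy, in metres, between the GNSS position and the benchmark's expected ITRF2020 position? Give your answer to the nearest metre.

33 m

Observed coordinate differences: Δφ = +0.00004°, Δλ = -0.00687°.
Converting to metres (1° lat = 111317 m, cos φ = 0.316907): observed ΔN = 4.5 m, observed ΔE = -242.4 m.
Subtracting the expected shift leaves a residual of 4.5 − (35.0) = -30.5 m north and -242.4 − (-230.0) = -12.4 m east.
Residual distance = √((-30.5)² + (-12.4)²) = 33.0 m.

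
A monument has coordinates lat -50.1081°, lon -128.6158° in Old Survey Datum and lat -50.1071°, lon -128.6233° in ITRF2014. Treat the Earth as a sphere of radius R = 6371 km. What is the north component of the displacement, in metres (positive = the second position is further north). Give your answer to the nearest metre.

Δφ = -50.1071° − -50.1081° = +0.0010°; Δλ = -128.6233° − -128.6158° = -0.0075°.
1° along a meridian = πR/180 = 111195 m.
ΔN = Δφ × 111195 = 111.2 m; ΔE = Δλ × 111195 × cos(-50.1081°) = -0.0075 × 111195 × 0.641341 = -534.9 m.

ΔN = 111 m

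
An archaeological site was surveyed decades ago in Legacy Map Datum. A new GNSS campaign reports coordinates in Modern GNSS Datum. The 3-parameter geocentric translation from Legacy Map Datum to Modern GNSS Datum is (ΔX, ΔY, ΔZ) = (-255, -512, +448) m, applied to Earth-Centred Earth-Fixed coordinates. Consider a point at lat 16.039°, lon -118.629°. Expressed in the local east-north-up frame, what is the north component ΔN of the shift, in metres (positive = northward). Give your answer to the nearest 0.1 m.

The local north axis is (−sin φ cos λ, −sin φ sin λ, cos φ), giving ΔN = -33.757 − 124.166 + 430.561 = 272.64 m.

ΔN = 272.6 m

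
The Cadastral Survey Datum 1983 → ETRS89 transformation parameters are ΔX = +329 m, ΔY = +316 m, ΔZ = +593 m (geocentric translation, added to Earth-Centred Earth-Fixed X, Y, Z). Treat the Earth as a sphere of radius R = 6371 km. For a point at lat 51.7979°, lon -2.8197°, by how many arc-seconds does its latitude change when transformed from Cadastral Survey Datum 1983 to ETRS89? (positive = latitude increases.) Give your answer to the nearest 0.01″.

Δφ = 3.91″

sin φ = 0.785834, cos φ = 0.618437, sin λ = -0.049193, cos λ = 0.998789.
North component: ΔN = −sin φ cos λ·ΔX − sin φ sin λ·ΔY + cos φ·ΔZ = −(0.785834)(0.998789)(329) − (0.785834)(-0.049193)(316) + (0.618437)(593) = 120.72 m.
1° of latitude spans πR/180 = 111195 m, so Δφ = 120.72 / 111195 × 3600 = 3.908″.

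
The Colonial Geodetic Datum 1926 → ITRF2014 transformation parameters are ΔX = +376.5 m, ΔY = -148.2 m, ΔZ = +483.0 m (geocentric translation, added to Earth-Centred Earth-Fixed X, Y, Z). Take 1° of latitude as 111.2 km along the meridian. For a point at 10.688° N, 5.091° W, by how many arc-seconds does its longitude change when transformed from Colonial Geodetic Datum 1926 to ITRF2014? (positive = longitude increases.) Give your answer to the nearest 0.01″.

sin φ = 0.185461, cos φ = 0.982652, sin λ = -0.088738, cos λ = 0.996055.
East component: ΔE = −sin λ·ΔX + cos λ·ΔY = −(-0.088738)(376.5) + (0.996055)(-148.2) = -114.21 m.
1° of latitude spans 111200 m; at latitude φ, 1° of longitude spans that × cos φ = 109270.9 m, so Δλ = -114.21 / 109270.9 × 3600 = -3.763″.

Δλ = -3.76″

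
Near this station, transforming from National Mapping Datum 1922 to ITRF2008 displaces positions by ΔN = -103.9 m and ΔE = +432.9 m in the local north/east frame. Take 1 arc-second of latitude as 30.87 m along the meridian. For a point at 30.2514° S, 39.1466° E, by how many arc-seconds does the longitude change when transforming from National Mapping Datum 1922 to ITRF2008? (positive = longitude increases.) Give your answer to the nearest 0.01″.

Δλ = 16.23″

At latitude -30.2514°, cos φ = 0.863823.
1″ of longitude at this latitude = 30.87 × cos φ = 26.6662 m, so Δλ = 432.9 / 26.6662 = 16.234″.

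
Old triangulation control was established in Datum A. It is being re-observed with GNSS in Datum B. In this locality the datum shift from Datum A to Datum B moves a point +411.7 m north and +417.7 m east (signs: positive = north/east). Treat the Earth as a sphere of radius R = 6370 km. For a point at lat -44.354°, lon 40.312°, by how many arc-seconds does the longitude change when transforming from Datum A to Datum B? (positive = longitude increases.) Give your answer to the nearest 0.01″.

At latitude -44.354°, cos φ = 0.715034.
One radian of longitude at latitude φ spans R cos φ, so Δλ = ΔE / (R cos φ) = 417.7 / (6370000 × 0.715034) = 9.1706e-05 rad = 18.916″.

Δλ = 18.92″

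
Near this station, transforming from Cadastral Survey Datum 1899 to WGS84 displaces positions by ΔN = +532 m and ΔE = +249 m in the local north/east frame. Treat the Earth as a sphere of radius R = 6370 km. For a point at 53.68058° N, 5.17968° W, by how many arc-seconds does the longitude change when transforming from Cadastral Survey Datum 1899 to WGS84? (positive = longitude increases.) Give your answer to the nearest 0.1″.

At latitude 53.68058°, cos φ = 0.592286.
One radian of longitude at latitude φ spans R cos φ, so Δλ = ΔE / (R cos φ) = 249.0 / (6370000 × 0.592286) = 6.5998e-05 rad = 13.613″.

Δλ = 13.6″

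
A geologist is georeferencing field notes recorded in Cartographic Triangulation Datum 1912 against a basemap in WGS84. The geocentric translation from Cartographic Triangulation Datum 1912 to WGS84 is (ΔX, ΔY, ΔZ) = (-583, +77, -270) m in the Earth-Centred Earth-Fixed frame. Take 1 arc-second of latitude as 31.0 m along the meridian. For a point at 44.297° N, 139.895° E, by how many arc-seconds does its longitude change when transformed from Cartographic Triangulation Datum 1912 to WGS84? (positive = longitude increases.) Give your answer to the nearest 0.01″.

sin φ = 0.698378, cos φ = 0.715729, sin λ = 0.644190, cos λ = -0.764865.
East component: ΔE = −sin λ·ΔX + cos λ·ΔY = −(0.644190)(-583) + (-0.764865)(77) = 316.67 m.
1° of latitude spans 3600 × 31.00 = 111600 m; at latitude φ, 1° of longitude spans that × cos φ = 79875.4 m, so Δλ = 316.67 / 79875.4 × 3600 = 14.272″.

Δλ = 14.27″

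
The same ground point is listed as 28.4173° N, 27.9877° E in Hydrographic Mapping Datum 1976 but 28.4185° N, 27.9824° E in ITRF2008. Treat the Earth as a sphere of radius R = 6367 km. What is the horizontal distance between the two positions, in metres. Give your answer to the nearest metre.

535 m

Δφ = 28.4185° − 28.4173° = +0.0012°; Δλ = 27.9824° − 27.9877° = -0.0053°.
1° along a meridian = πR/180 = 111125 m.
ΔN = Δφ × 111125 = 133.4 m; ΔE = Δλ × 111125 × cos(28.4173°) = -0.0053 × 111125 × 0.879505 = -518.0 m.
Distance = √(ΔE² + ΔN²) = √((-518.0)² + 133.4²) = 534.9 m.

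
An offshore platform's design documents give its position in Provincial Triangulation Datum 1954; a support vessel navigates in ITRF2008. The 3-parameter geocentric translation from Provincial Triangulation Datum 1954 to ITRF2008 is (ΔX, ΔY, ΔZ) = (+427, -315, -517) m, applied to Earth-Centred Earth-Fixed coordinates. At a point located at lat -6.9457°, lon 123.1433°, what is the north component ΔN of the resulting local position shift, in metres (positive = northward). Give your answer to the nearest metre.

At φ = -6.9457°, λ = 123.1433°: sin φ = -0.120929, cos φ = 0.992661, sin λ = 0.837306, cos λ = -0.546735.
ΔN = −sin φ cos λ·ΔX − sin φ sin λ·ΔY + cos φ·ΔZ = −(-0.120929)(-0.546735)(427) − (-0.120929)(0.837306)(-315) + (0.992661)(-517) = -573.33 m.

ΔN = -573 m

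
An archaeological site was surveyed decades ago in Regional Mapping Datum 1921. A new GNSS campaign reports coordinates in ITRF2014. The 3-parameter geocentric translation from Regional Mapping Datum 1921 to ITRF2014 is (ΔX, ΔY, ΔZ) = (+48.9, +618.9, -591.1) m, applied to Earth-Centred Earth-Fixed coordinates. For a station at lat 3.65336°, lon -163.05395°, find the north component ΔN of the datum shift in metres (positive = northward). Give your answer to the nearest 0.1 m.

ΔN = -575.4 m

The local north axis is (−sin φ cos λ, −sin φ sin λ, cos φ), giving ΔN = 2.981 + 11.495 − 589.899 = -575.42 m.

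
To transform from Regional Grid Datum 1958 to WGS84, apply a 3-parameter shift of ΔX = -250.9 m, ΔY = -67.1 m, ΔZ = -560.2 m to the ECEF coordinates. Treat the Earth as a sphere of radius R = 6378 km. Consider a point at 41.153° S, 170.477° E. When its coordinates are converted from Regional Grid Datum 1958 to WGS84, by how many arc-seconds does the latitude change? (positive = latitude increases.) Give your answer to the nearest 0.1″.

sin φ = -0.658072, cos φ = 0.752955, sin λ = 0.165444, cos λ = -0.986219.
North component: ΔN = −sin φ cos λ·ΔX − sin φ sin λ·ΔY + cos φ·ΔZ = −(-0.658072)(-0.986219)(-250.9) − (-0.658072)(0.165444)(-67.1) + (0.752955)(-560.2) = -266.28 m.
1° of latitude spans πR/180 = 111317 m, so Δφ = -266.28 / 111317 × 3600 = -8.611″.

Δφ = -8.6″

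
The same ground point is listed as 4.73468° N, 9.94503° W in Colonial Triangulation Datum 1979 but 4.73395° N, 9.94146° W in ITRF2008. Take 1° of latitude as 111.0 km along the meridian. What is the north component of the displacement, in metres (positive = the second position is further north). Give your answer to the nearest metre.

ΔN = -81 m

Δφ = 4.73395° − 4.73468° = -0.00073°; Δλ = -9.94146° − -9.94503° = +0.00357°.
ΔN = Δφ × 111000 = -81.0 m; ΔE = Δλ × 111000 × cos(4.73468°) = +0.00357 × 111000 × 0.996588 = 394.9 m.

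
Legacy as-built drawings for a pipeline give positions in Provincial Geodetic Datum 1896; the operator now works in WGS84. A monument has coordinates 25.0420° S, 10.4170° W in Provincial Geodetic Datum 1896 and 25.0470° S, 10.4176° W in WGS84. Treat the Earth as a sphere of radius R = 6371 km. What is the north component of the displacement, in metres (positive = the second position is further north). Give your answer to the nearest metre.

Δφ = -25.0470° − -25.0420° = -0.0050°; Δλ = -10.4176° − -10.4170° = -0.0006°.
1° along a meridian = πR/180 = 111195 m.
ΔN = Δφ × 111195 = -556.0 m; ΔE = Δλ × 111195 × cos(-25.0420°) = -0.0006 × 111195 × 0.905998 = -60.4 m.

ΔN = -556 m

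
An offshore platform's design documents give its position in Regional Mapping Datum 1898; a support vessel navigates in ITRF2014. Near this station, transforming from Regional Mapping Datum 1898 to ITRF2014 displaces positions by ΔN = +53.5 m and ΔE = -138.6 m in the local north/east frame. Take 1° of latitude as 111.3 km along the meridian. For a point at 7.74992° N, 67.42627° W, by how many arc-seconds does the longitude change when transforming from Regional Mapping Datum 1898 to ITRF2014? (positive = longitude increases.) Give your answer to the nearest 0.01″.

Δλ = -4.52″

At latitude 7.74992°, cos φ = 0.990866.
1° of longitude at this latitude = 111.3 × cos φ = 110.28 km, so Δλ = -138.6 / 110283.4 = -0.0012568° = -4.524″.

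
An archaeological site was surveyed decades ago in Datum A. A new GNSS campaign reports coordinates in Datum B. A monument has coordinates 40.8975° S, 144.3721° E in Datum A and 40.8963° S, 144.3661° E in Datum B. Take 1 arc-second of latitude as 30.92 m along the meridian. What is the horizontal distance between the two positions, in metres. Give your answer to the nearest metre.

522 m

Δφ = -40.8963° − -40.8975° = +0.0012°; Δλ = 144.3661° − 144.3721° = -0.0060°.
1° of latitude = 3600 × 30.92 = 111312 m.
ΔN = Δφ × 111312 = 133.6 m; ΔE = Δλ × 111312 × cos(-40.8975°) = -0.0060 × 111312 × 0.755882 = -504.8 m.
Distance = √(ΔE² + ΔN²) = √((-504.8)² + 133.6²) = 522.2 m.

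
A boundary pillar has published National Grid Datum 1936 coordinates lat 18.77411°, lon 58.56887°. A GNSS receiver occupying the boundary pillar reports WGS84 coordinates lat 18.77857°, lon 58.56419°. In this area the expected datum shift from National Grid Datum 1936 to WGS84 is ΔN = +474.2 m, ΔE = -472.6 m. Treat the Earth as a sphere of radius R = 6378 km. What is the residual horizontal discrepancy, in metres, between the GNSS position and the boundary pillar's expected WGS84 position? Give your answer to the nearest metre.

Observed coordinate differences: Δφ = +0.00446°, Δλ = -0.00468°.
Converting to metres (1° lat = 111317 m, cos φ = 0.946795): observed ΔN = 496.5 m, observed ΔE = -493.2 m.
Subtracting the expected shift leaves a residual of 496.5 − (474.2) = 22.3 m north and -493.2 − (-472.6) = -20.6 m east.
Residual distance = √(22.3² + (-20.6)²) = 30.4 m.

30 m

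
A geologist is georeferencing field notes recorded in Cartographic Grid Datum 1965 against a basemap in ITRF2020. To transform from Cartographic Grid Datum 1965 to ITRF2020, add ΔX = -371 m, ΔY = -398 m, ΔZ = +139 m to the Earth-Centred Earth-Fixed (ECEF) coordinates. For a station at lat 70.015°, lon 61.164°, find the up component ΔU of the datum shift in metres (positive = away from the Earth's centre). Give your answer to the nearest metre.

At φ = 70.015°, λ = 61.164°: sin φ = 0.939782, cos φ = 0.341774, sin λ = 0.876004, cos λ = 0.482304.
ΔU = cos φ cos λ·ΔX + cos φ sin λ·ΔY + sin φ·ΔZ = (0.341774)(0.482304)(-371) + (0.341774)(0.876004)(-398) + (0.939782)(139) = -49.68 m.

ΔU = -50 m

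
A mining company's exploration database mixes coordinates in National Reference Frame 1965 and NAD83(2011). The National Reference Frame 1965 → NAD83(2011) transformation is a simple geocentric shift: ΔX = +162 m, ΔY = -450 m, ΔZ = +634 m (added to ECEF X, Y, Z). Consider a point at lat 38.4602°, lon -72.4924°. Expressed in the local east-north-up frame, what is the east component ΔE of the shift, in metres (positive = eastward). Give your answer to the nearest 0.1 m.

The local east axis at (φ, λ) is (−sin λ, cos λ, 0), so ΔE = −sin(-72.4924°)·162 + cos(-72.4924°)·(-450) = 19.12 m.

ΔE = 19.1 m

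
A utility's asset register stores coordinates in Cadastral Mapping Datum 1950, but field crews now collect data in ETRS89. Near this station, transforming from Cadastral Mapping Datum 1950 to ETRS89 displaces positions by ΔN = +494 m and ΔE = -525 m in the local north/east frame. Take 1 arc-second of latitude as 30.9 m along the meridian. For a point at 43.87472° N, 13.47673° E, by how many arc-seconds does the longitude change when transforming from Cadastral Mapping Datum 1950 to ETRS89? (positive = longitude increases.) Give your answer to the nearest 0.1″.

At latitude 43.87472°, cos φ = 0.720857.
1″ of longitude at this latitude = 30.90 × cos φ = 22.2745 m, so Δλ = -525.0 / 22.2745 = -23.570″.

Δλ = -23.6″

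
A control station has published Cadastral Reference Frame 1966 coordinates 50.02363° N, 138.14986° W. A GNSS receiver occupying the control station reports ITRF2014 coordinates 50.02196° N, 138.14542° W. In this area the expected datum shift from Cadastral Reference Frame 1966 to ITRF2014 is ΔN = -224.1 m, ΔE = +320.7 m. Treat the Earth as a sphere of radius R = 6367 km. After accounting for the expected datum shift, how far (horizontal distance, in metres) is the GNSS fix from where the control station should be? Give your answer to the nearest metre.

Observed coordinate differences: Δφ = -0.00167°, Δλ = +0.00444°.
Converting to metres (1° lat = 111125 m, cos φ = 0.642472): observed ΔN = -185.6 m, observed ΔE = 317.0 m.
Subtracting the expected shift leaves a residual of -185.6 − (-224.1) = 38.5 m north and 317.0 − (320.7) = -3.7 m east.
Residual distance = √(38.5² + (-3.7)²) = 38.7 m.

39 m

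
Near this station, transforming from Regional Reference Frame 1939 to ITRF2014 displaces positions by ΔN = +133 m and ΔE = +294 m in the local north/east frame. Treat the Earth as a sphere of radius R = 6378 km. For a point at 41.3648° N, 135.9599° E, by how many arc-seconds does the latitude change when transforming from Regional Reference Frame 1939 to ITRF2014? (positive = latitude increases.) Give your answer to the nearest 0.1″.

On a sphere of radius R, 1 rad of latitude = R, so Δφ = ΔN / R = 133.0 / 6378000 = 2.0853e-05 rad = 4.301″.

Δφ = 4.3″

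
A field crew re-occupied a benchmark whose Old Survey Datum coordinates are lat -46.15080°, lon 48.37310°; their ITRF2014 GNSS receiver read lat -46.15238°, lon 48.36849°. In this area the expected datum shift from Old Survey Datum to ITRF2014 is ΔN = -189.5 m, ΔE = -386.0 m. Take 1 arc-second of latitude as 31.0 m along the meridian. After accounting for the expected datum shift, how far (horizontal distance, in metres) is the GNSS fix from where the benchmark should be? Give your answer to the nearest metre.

Observed coordinate differences: Δφ = -0.00158°, Δλ = -0.00461°.
Converting to metres (1° lat = 111600 m, cos φ = 0.692763): observed ΔN = -176.3 m, observed ΔE = -356.4 m.
Subtracting the expected shift leaves a residual of -176.3 − (-189.5) = 13.2 m north and -356.4 − (-386.0) = 29.6 m east.
Residual distance = √(13.2² + 29.6²) = 32.4 m.

32 m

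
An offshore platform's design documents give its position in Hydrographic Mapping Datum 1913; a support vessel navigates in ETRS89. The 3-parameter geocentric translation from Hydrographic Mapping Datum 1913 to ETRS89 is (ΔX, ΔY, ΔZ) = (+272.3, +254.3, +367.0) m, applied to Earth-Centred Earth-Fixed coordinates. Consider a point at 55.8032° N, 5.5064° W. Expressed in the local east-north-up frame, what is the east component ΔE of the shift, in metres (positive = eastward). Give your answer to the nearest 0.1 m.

ΔE = 279.3 m

The local east axis at (φ, λ) is (−sin λ, cos λ, 0), so ΔE = −sin(-5.5064°)·272.3 + cos(-5.5064°)·254.3 = 279.26 m.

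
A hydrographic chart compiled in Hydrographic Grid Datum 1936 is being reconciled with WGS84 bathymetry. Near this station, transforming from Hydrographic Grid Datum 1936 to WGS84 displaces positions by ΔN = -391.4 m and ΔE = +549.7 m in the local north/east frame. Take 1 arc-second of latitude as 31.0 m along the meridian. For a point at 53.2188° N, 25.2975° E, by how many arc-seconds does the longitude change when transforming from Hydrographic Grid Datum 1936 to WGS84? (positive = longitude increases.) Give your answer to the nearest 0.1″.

At latitude 53.2188°, cos φ = 0.598761.
1″ of longitude at this latitude = 31.00 × cos φ = 18.5616 m, so Δλ = 549.7 / 18.5616 = 29.615″.

Δλ = 29.6″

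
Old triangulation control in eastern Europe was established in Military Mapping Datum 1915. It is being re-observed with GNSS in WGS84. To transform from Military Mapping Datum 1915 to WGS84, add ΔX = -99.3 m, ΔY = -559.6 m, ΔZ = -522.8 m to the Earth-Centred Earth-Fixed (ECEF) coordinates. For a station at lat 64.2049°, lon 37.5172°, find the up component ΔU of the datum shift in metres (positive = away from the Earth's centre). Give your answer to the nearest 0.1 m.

ΔU = -653.3 m

At φ = 64.2049°, λ = 37.5172°: sin φ = 0.900356, cos φ = 0.435154, sin λ = 0.609000, cos λ = 0.793171.
ΔU = cos φ cos λ·ΔX + cos φ sin λ·ΔY + sin φ·ΔZ = (0.435154)(0.793171)(-99.3) + (0.435154)(0.609000)(-559.6) + (0.900356)(-522.8) = -653.28 m.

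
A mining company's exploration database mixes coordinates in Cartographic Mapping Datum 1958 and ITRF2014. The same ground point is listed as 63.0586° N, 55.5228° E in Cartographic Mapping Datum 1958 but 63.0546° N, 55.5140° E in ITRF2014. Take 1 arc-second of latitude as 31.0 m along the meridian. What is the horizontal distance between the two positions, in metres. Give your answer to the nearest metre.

630 m

Δφ = 63.0546° − 63.0586° = -0.0040°; Δλ = 55.5140° − 55.5228° = -0.0088°.
1° of latitude = 3600 × 31.00 = 111600 m.
ΔN = Δφ × 111600 = -446.4 m; ΔE = Δλ × 111600 × cos(63.0586°) = -0.0088 × 111600 × 0.453079 = -445.0 m.
Distance = √(ΔE² + ΔN²) = √((-445.0)² + (-446.4)²) = 630.3 m.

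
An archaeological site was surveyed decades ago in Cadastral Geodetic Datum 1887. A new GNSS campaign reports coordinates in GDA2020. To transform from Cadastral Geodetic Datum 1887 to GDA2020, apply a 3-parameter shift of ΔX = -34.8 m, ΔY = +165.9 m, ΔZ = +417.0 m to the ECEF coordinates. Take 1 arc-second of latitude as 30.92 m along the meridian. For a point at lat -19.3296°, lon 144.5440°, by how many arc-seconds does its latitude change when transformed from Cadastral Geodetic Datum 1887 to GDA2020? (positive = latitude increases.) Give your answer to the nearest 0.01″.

Δφ = 14.06″

sin φ = -0.331002, cos φ = 0.943630, sin λ = 0.580078, cos λ = -0.814561.
North component: ΔN = −sin φ cos λ·ΔX − sin φ sin λ·ΔY + cos φ·ΔZ = −(-0.331002)(-0.814561)(-34.8) − (-0.331002)(0.580078)(165.9) + (0.943630)(417.0) = 434.73 m.
1° of latitude spans 3600 × 30.92 = 111312 m, so Δφ = 434.73 / 111312 × 3600 = 14.060″.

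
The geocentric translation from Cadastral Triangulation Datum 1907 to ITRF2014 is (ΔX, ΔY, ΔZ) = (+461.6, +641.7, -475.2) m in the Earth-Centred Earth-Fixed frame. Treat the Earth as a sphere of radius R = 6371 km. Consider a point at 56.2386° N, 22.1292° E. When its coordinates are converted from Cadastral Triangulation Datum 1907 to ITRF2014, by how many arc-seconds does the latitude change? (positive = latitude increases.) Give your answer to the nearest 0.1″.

Δφ = -26.6″

sin φ = 0.831359, cos φ = 0.555736, sin λ = 0.376696, cos λ = 0.926337.
North component: ΔN = −sin φ cos λ·ΔX − sin φ sin λ·ΔY + cos φ·ΔZ = −(0.831359)(0.926337)(461.6) − (0.831359)(0.376696)(641.7) + (0.555736)(-475.2) = -820.53 m.
1° of latitude spans πR/180 = 111195 m, so Δφ = -820.53 / 111195 × 3600 = -26.565″.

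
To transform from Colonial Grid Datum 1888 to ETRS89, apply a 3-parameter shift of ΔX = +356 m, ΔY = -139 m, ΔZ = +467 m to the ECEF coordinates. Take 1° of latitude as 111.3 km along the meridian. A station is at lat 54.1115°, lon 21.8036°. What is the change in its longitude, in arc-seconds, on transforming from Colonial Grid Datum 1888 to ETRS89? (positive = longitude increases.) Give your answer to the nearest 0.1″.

sin φ = 0.810159, cos φ = 0.586210, sin λ = 0.371426, cos λ = 0.928462.
East component: ΔE = −sin λ·ΔX + cos λ·ΔY = −(0.371426)(356) + (0.928462)(-139) = -261.28 m.
1° of latitude spans 111300 m; at latitude φ, 1° of longitude spans that × cos φ = 65245.1 m, so Δλ = -261.28 / 65245.1 × 3600 = -14.417″.

Δλ = -14.4″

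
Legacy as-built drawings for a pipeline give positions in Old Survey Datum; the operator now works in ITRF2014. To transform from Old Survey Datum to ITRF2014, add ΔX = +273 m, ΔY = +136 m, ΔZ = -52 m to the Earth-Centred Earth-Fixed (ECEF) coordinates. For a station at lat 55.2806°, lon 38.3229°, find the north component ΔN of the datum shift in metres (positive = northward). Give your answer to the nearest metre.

ΔN = -275 m

At φ = 55.2806°, λ = 38.3229°: sin φ = 0.821951, cos φ = 0.569558, sin λ = 0.620093, cos λ = 0.784529.
ΔN = −sin φ cos λ·ΔX − sin φ sin λ·ΔY + cos φ·ΔZ = −(0.821951)(0.784529)(273) − (0.821951)(0.620093)(136) + (0.569558)(-52) = -274.98 m.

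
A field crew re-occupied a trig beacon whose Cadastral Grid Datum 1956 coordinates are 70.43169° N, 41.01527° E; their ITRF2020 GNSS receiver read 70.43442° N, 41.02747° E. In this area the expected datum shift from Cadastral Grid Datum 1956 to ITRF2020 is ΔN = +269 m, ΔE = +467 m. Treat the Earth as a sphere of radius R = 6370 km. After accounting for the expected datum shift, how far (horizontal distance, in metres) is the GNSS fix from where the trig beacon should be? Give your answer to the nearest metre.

Observed coordinate differences: Δφ = +0.00273°, Δλ = +0.01220°.
Converting to metres (1° lat = 111177 m, cos φ = 0.334930): observed ΔN = 303.5 m, observed ΔE = 454.3 m.
Subtracting the expected shift leaves a residual of 303.5 − (269) = 34.5 m north and 454.3 − (467) = -12.7 m east.
Residual distance = √(34.5² + (-12.7)²) = 36.8 m.

37 m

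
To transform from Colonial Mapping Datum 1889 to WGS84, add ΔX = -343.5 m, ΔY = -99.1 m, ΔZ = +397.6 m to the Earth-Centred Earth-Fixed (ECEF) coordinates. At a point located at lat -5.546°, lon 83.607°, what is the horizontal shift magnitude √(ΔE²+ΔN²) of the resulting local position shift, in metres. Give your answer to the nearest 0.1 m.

505.4 m

At φ = -5.546°, λ = 83.607°: sin φ = -0.096645, cos φ = 0.995319, sin λ = 0.993782, cos λ = 0.111348.
ΔE = −sin λ·ΔX + cos λ·ΔY = −(0.993782)·(-343.5) + (0.111348)·(-99.1) = 330.33 m.
ΔN = −sin φ cos λ·ΔX − sin φ sin λ·ΔY + cos φ·ΔZ = −(-0.096645)(0.111348)(-343.5) − (-0.096645)(0.993782)(-99.1) + (0.995319)(397.6) = 382.52 m.
Horizontal magnitude = √(ΔE² + ΔN²) = √(330.33² + 382.52²) = 505.41 m.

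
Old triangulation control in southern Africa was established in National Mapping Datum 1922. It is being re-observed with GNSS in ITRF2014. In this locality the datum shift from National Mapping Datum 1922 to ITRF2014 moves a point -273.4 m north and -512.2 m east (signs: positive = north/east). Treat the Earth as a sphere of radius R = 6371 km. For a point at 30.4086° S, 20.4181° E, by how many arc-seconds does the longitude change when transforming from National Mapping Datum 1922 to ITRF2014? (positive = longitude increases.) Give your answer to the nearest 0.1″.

At latitude -30.4086°, cos φ = 0.862438.
One radian of longitude at latitude φ spans R cos φ, so Δλ = ΔE / (R cos φ) = -512.2 / (6371000 × 0.862438) = -9.3219e-05 rad = -19.228″.

Δλ = -19.2″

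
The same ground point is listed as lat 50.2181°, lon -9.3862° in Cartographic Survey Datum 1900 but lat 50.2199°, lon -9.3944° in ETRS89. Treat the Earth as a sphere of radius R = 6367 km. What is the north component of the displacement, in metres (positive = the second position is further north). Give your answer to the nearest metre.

Δφ = 50.2199° − 50.2181° = +0.0018°; Δλ = -9.3944° − -9.3862° = -0.0082°.
1° along a meridian = πR/180 = 111125 m.
ΔN = Δφ × 111125 = 200.0 m; ΔE = Δλ × 111125 × cos(50.2181°) = -0.0082 × 111125 × 0.639867 = -583.1 m.

ΔN = 200 m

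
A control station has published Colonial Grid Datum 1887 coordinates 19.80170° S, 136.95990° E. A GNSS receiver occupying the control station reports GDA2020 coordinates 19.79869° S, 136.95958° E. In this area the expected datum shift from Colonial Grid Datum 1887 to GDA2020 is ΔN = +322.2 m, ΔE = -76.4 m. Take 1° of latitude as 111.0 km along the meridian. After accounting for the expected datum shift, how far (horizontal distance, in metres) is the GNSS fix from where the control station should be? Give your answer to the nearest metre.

Observed coordinate differences: Δφ = +0.00301°, Δλ = -0.00032°.
Converting to metres (1° lat = 111000 m, cos φ = 0.940871): observed ΔN = 334.1 m, observed ΔE = -33.4 m.
Subtracting the expected shift leaves a residual of 334.1 − (322.2) = 11.9 m north and -33.4 − (-76.4) = 43.0 m east.
Residual distance = √(11.9² + 43.0²) = 44.6 m.

45 m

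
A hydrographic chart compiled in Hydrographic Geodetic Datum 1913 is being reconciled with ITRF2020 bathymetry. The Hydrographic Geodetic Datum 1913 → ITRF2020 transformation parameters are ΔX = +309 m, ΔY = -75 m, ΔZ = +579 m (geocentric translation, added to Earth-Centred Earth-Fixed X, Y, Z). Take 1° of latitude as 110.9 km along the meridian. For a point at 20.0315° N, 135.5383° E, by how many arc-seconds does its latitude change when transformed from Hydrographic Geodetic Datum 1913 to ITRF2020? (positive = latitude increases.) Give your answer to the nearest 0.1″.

sin φ = 0.342537, cos φ = 0.939504, sin λ = 0.700432, cos λ = -0.713719.
North component: ΔN = −sin φ cos λ·ΔX − sin φ sin λ·ΔY + cos φ·ΔZ = −(0.342537)(-0.713719)(309) − (0.342537)(0.700432)(-75) + (0.939504)(579) = 637.51 m.
1° of latitude spans 110900 m, so Δφ = 637.51 / 110900 × 3600 = 20.695″.

Δφ = 20.7″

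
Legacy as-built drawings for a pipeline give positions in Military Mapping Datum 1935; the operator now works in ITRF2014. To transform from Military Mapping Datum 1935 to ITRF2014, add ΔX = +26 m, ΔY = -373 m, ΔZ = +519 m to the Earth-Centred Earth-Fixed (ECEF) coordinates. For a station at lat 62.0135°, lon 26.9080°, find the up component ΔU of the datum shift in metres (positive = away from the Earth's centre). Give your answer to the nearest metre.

The local up (radial) axis is (cos φ cos λ, cos φ sin λ, sin φ), giving ΔU = 10.880 − 79.214 + 458.307 = 389.97 m.

ΔU = 390 m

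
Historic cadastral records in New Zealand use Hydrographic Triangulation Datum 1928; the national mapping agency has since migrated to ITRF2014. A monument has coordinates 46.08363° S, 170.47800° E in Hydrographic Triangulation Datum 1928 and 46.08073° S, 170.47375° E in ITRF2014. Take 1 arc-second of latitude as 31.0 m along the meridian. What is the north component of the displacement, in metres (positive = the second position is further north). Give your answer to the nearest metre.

Δφ = -46.08073° − -46.08363° = +0.00290°; Δλ = 170.47375° − 170.47800° = -0.00425°.
1° of latitude = 3600 × 31.00 = 111600 m.
ΔN = Δφ × 111600 = 323.6 m; ΔE = Δλ × 111600 × cos(-46.08363°) = -0.00425 × 111600 × 0.693608 = -329.0 m.

ΔN = 324 m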